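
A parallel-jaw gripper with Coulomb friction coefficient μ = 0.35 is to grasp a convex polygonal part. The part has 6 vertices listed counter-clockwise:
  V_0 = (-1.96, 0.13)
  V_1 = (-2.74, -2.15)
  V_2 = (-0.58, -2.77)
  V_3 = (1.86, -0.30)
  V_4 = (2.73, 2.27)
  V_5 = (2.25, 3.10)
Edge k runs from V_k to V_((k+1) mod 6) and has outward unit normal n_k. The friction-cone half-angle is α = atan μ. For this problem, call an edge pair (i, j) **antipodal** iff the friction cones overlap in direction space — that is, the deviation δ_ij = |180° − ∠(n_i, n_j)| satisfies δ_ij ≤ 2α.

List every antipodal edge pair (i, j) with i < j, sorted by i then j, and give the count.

count = 4; pairs: (0,2), (0,3), (2,5), (3,5)

α = atan 0.35 = 19.29°;  2α = 38.58°
n_0 = (-0.9462, +0.3237)
n_1 = (-0.2759, -0.9612)
n_2 = (+0.7114, -0.7028)
n_3 = (+0.9472, -0.3206)
n_4 = (+0.8657, +0.5006)
n_5 = (-0.5765, +0.8171)
  (0,1): δ = 87.13°  ·
  (0,2): δ = 25.76°  ✓
  (0,3): δ = 0.18°  ✓
  (0,4): δ = 48.93°  ·
  (0,5): δ = 144.09°  ·
  (1,2): δ = 118.63°  ·
  (1,3): δ = 92.69°  ·
  (1,4): δ = 43.94°  ·
  (1,5): δ = 51.22°  ·
  (2,3): δ = 154.05°  ·
  (2,4): δ = 105.31°  ·
  (2,5): δ = 10.15°  ✓
  (3,4): δ = 131.26°  ·
  (3,5): δ = 36.10°  ✓
  (4,5): δ = 84.84°  ·
antipodal pairs: 4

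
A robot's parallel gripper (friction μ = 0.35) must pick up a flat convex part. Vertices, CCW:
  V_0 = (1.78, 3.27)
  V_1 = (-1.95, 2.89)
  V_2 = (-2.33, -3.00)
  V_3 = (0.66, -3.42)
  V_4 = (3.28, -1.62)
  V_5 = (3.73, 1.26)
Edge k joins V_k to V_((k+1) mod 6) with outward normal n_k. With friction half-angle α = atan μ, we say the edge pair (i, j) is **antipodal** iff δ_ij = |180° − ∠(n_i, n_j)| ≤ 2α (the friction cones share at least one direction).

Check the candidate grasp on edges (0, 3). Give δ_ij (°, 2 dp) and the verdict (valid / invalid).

α = atan 0.35 = 19.29°;  2α = 38.58°
edge 0: e_0 = (-3.73, -0.38);  n_0 = (-0.1014, +0.9949)
edge 3: e_3 = (+2.62, +1.80);  n_3 = (+0.5663, -0.8242)
∠(n_0, n_3) = 151.33°
δ = |180° − 151.33°| = 28.67°
28.67° ≤ 2α = 38.58°  →  valid

δ = 28.67°, valid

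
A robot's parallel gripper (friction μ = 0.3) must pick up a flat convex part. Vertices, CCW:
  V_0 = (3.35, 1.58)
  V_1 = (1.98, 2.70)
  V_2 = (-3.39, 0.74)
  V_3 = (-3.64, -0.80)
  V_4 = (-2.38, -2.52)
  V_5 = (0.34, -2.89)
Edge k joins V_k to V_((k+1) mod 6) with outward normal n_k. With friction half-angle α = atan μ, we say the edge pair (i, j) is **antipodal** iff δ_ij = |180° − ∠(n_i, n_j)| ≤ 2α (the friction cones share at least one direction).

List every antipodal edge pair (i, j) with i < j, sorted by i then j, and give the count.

count = 4; pairs: (0,3), (0,4), (1,4), (2,5)

α = atan 0.3 = 16.70°;  2α = 33.40°
n_0 = (+0.6329, +0.7742)
n_1 = (-0.3429, +0.9394)
n_2 = (-0.9871, +0.1602)
n_3 = (-0.8067, -0.5910)
n_4 = (-0.1348, -0.9909)
n_5 = (+0.8295, -0.5585)
  (0,1): δ = 120.68°  ·
  (0,2): δ = 59.95°  ·
  (0,3): δ = 14.51°  ✓
  (0,4): δ = 31.52°  ✓
  (0,5): δ = 95.31°  ·
  (1,2): δ = 119.27°  ·
  (1,3): δ = 73.83°  ·
  (1,4): δ = 27.80°  ✓
  (1,5): δ = 35.99°  ·
  (2,3): δ = 134.55°  ·
  (2,4): δ = 88.53°  ·
  (2,5): δ = 24.73°  ✓
  (3,4): δ = 133.97°  ·
  (3,5): δ = 70.18°  ·
  (4,5): δ = 116.21°  ·
antipodal pairs: 4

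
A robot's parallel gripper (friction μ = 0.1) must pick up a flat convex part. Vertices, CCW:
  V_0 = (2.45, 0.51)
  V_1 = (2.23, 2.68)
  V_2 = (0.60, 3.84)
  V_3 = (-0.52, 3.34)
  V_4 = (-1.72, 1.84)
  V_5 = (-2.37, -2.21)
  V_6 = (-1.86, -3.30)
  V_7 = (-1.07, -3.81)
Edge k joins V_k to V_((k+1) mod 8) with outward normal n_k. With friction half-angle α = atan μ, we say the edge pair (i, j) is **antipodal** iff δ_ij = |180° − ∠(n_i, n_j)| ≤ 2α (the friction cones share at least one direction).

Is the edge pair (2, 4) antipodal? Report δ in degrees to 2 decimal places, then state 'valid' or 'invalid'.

δ = 123.18°, invalid

α = atan 0.1 = 5.71°;  2α = 11.42°
edge 2: e_2 = (-1.12, -0.50);  n_2 = (-0.4077, +0.9131)
edge 4: e_4 = (-0.65, -4.05);  n_4 = (-0.9874, +0.1585)
∠(n_2, n_4) = 56.82°
δ = |180° − 56.82°| = 123.18°
123.18° > 2α = 11.42°  →  invalid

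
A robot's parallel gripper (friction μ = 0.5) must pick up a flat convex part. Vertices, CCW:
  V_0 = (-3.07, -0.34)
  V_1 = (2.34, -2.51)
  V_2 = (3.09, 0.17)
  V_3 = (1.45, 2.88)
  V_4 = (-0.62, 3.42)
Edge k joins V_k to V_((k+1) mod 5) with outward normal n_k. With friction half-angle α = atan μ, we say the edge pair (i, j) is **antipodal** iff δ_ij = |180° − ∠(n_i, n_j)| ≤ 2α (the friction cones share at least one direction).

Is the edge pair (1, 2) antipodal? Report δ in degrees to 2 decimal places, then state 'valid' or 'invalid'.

α = atan 0.5 = 26.57°;  2α = 53.13°
edge 1: e_1 = (+0.75, +2.68);  n_1 = (+0.9630, -0.2695)
edge 2: e_2 = (-1.64, +2.71);  n_2 = (+0.8555, +0.5177)
∠(n_1, n_2) = 46.82°
δ = |180° − 46.82°| = 133.18°
133.18° > 2α = 53.13°  →  invalid

δ = 133.18°, invalid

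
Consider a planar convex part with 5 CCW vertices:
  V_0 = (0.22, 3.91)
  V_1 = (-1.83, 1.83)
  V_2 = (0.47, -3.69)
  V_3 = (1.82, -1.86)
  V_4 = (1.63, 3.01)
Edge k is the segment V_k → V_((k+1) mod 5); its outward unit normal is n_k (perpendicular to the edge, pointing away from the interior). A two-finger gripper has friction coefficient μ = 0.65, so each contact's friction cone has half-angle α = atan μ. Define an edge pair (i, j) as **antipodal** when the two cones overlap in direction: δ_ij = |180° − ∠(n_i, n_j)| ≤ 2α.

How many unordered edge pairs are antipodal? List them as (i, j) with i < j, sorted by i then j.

α = atan 0.65 = 33.02°;  2α = 66.05°
n_0 = (-0.7122, +0.7020)
n_1 = (-0.9231, -0.3846)
n_2 = (+0.8047, -0.5936)
n_3 = (+0.9992, +0.0390)
n_4 = (+0.5380, +0.8429)
  (0,1): δ = 112.80°  ·
  (0,2): δ = 8.17°  ✓
  (0,3): δ = 46.82°  ✓
  (0,4): δ = 102.03°  ·
  (1,2): δ = 59.04°  ✓
  (1,3): δ = 20.39°  ✓
  (1,4): δ = 34.83°  ✓
  (2,3): δ = 141.35°  ·
  (2,4): δ = 86.13°  ·
  (3,4): δ = 124.78°  ·
antipodal pairs: 5

count = 5; pairs: (0,2), (0,3), (1,2), (1,3), (1,4)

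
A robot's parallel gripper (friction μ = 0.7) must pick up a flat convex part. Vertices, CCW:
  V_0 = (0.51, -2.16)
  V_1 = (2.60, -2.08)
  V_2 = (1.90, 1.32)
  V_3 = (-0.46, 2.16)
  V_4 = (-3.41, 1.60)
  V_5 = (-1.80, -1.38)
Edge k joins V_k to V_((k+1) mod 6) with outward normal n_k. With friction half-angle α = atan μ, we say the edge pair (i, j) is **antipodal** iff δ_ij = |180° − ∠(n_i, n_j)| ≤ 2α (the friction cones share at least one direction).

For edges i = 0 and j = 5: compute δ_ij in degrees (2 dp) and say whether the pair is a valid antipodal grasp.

δ = 159.15°, invalid

α = atan 0.7 = 34.99°;  2α = 69.98°
edge 0: e_0 = (+2.09, +0.08);  n_0 = (+0.0382, -0.9993)
edge 5: e_5 = (+2.31, -0.78);  n_5 = (-0.3199, -0.9474)
∠(n_0, n_5) = 20.85°
δ = |180° − 20.85°| = 159.15°
159.15° > 2α = 69.98°  →  invalid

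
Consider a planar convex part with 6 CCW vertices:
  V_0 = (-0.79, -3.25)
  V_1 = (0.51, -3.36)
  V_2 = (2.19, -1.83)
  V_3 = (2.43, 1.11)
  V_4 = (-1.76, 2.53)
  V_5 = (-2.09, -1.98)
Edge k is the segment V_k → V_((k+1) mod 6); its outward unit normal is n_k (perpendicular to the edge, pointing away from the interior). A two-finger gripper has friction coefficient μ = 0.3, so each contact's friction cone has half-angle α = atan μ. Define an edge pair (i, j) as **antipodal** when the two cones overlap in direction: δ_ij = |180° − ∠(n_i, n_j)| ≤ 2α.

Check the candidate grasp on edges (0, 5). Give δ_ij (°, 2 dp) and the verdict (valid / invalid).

δ = 140.51°, invalid

α = atan 0.3 = 16.70°;  2α = 33.40°
edge 0: e_0 = (+1.30, -0.11);  n_0 = (-0.0843, -0.9964)
edge 5: e_5 = (+1.30, -1.27);  n_5 = (-0.6988, -0.7153)
∠(n_0, n_5) = 39.49°
δ = |180° − 39.49°| = 140.51°
140.51° > 2α = 33.40°  →  invalid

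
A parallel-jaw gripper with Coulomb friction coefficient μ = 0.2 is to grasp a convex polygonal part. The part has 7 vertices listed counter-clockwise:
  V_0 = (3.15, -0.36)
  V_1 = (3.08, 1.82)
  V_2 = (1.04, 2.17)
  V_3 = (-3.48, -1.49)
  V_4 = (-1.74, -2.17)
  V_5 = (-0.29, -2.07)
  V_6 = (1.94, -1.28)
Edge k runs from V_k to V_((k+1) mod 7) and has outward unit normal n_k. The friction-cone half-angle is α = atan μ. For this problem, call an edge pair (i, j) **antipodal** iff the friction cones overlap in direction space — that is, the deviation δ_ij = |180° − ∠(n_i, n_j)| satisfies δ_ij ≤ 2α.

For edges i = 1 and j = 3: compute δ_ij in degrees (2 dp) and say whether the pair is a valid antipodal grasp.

α = atan 0.2 = 11.31°;  2α = 22.62°
edge 1: e_1 = (-2.04, +0.35);  n_1 = (+0.1691, +0.9856)
edge 3: e_3 = (+1.74, -0.68);  n_3 = (-0.3640, -0.9314)
∠(n_1, n_3) = 168.39°
δ = |180° − 168.39°| = 11.61°
11.61° ≤ 2α = 22.62°  →  valid

δ = 11.61°, valid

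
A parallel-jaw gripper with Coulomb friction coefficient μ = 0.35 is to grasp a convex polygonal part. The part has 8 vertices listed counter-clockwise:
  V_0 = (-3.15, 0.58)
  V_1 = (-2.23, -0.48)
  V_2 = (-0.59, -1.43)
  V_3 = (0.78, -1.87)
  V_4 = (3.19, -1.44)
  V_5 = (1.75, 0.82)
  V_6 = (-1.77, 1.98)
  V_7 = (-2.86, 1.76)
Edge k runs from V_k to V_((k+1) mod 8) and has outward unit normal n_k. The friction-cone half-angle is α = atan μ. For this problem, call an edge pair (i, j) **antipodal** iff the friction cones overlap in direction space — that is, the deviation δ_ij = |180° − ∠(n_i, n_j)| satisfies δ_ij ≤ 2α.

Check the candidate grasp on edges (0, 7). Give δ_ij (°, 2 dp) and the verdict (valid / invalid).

δ = 125.24°, invalid

α = atan 0.35 = 19.29°;  2α = 38.58°
edge 0: e_0 = (+0.92, -1.06);  n_0 = (-0.7552, -0.6555)
edge 7: e_7 = (-0.29, -1.18);  n_7 = (-0.9711, +0.2387)
∠(n_0, n_7) = 54.76°
δ = |180° − 54.76°| = 125.24°
125.24° > 2α = 38.58°  →  invalid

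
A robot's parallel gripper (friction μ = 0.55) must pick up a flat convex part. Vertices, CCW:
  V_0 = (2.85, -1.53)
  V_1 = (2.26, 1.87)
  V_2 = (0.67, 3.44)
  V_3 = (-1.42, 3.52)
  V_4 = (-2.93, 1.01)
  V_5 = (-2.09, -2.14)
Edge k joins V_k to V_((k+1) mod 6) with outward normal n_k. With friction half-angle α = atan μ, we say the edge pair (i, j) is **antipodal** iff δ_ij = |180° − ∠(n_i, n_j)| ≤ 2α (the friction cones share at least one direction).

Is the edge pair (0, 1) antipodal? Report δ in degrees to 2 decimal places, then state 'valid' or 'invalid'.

δ = 144.48°, invalid

α = atan 0.55 = 28.81°;  2α = 57.62°
edge 0: e_0 = (-0.59, +3.40);  n_0 = (+0.9853, +0.1710)
edge 1: e_1 = (-1.59, +1.57);  n_1 = (+0.7026, +0.7116)
∠(n_0, n_1) = 35.52°
δ = |180° − 35.52°| = 144.48°
144.48° > 2α = 57.62°  →  invalid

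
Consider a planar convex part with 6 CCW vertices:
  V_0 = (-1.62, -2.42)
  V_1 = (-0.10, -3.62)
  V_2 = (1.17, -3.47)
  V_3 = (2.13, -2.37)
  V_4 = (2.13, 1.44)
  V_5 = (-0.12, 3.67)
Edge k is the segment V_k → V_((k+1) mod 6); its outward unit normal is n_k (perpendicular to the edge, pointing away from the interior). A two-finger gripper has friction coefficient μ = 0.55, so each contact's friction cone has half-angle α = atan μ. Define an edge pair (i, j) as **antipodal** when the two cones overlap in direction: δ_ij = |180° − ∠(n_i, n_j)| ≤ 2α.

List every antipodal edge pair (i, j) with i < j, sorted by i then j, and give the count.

α = atan 0.55 = 28.81°;  2α = 57.62°
n_0 = (-0.6196, -0.7849)
n_1 = (+0.1173, -0.9931)
n_2 = (+0.7534, -0.6575)
n_3 = (+1.0000, -0.0000)
n_4 = (+0.7039, +0.7103)
n_5 = (-0.9710, +0.2392)
  (0,1): δ = 134.97°  ·
  (0,2): δ = 92.82°  ·
  (0,3): δ = 51.71°  ✓
  (0,4): δ = 6.45°  ✓
  (0,5): δ = 114.45°  ·
  (1,2): δ = 137.85°  ·
  (1,3): δ = 96.74°  ·
  (1,4): δ = 51.48°  ✓
  (1,5): δ = 69.43°  ·
  (2,3): δ = 138.89°  ·
  (2,4): δ = 93.63°  ·
  (2,5): δ = 27.28°  ✓
  (3,4): δ = 134.74°  ·
  (3,5): δ = 13.84°  ✓
  (4,5): δ = 59.09°  ·
antipodal pairs: 5

count = 5; pairs: (0,3), (0,4), (1,4), (2,5), (3,5)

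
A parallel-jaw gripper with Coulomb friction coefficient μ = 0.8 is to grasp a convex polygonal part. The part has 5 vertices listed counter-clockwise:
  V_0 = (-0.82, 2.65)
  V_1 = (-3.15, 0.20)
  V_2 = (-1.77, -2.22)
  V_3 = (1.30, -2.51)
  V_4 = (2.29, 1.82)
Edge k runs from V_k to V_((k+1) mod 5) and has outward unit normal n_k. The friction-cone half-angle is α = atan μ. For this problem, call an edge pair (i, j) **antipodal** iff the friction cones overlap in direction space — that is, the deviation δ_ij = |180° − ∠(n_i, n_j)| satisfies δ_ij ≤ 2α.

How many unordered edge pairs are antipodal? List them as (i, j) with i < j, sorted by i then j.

α = atan 0.8 = 38.66°;  2α = 77.32°
n_0 = (-0.7246, +0.6891)
n_1 = (-0.8687, -0.4954)
n_2 = (-0.0940, -0.9956)
n_3 = (+0.9748, -0.2229)
n_4 = (+0.2579, +0.9662)
  (0,1): δ = 106.74°  ·
  (0,2): δ = 51.83°  ✓
  (0,3): δ = 30.68°  ✓
  (0,4): δ = 118.62°  ·
  (1,2): δ = 125.09°  ·
  (1,3): δ = 42.57°  ✓
  (1,4): δ = 45.36°  ✓
  (2,3): δ = 97.48°  ·
  (2,4): δ = 9.55°  ✓
  (3,4): δ = 92.06°  ·
antipodal pairs: 5

count = 5; pairs: (0,2), (0,3), (1,3), (1,4), (2,4)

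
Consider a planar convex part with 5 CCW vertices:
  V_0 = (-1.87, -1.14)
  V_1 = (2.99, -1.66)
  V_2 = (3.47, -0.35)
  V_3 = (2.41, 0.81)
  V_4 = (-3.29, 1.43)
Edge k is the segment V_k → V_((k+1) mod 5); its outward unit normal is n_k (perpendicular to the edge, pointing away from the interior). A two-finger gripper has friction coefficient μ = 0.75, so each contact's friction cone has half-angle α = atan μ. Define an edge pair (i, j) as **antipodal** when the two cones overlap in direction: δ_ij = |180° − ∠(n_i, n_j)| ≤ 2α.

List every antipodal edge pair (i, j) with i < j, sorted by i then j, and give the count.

count = 5; pairs: (0,2), (0,3), (1,4), (2,4), (3,4)

α = atan 0.75 = 36.87°;  2α = 73.74°
n_0 = (-0.1064, -0.9943)
n_1 = (+0.9390, -0.3440)
n_2 = (+0.7382, +0.6746)
n_3 = (+0.1081, +0.9941)
n_4 = (-0.8753, -0.4836)
  (0,1): δ = 104.02°  ·
  (0,2): δ = 41.47°  ✓
  (0,3): δ = 0.10°  ✓
  (0,4): δ = 125.03°  ·
  (1,2): δ = 117.46°  ·
  (1,3): δ = 76.08°  ·
  (1,4): δ = 49.05°  ✓
  (2,3): δ = 138.63°  ·
  (2,4): δ = 13.50°  ✓
  (3,4): δ = 54.87°  ✓
antipodal pairs: 5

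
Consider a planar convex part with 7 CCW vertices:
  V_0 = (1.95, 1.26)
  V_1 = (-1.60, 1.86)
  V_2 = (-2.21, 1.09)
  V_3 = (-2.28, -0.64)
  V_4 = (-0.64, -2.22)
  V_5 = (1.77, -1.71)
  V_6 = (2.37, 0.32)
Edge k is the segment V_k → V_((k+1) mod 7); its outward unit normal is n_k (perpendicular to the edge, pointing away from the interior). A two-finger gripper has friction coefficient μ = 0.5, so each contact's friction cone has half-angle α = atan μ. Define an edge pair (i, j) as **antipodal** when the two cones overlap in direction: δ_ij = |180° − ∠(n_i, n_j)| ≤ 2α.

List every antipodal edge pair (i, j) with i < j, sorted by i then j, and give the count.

α = atan 0.5 = 26.57°;  2α = 53.13°
n_0 = (+0.1667, +0.9860)
n_1 = (-0.7838, +0.6210)
n_2 = (-0.9992, +0.0404)
n_3 = (-0.6938, -0.7202)
n_4 = (+0.2070, -0.9783)
n_5 = (+0.9590, -0.2834)
n_6 = (+0.9130, +0.4079)
  (0,1): δ = 118.79°  ·
  (0,2): δ = 82.72°  ·
  (0,3): δ = 34.34°  ✓
  (0,4): δ = 21.54°  ✓
  (0,5): δ = 83.13°  ·
  (0,6): δ = 123.67°  ·
  (1,2): δ = 143.93°  ·
  (1,3): δ = 95.55°  ·
  (1,4): δ = 39.66°  ✓
  (1,5): δ = 21.92°  ✓
  (1,6): δ = 62.46°  ·
  (2,3): δ = 131.62°  ·
  (2,4): δ = 75.73°  ·
  (2,5): δ = 14.15°  ✓
  (2,6): δ = 26.39°  ✓
  (3,4): δ = 124.12°  ·
  (3,5): δ = 62.53°  ·
  (3,6): δ = 21.99°  ✓
  (4,5): δ = 118.41°  ·
  (4,6): δ = 77.87°  ·
  (5,6): δ = 139.46°  ·
antipodal pairs: 7

count = 7; pairs: (0,3), (0,4), (1,4), (1,5), (2,5), (2,6), (3,6)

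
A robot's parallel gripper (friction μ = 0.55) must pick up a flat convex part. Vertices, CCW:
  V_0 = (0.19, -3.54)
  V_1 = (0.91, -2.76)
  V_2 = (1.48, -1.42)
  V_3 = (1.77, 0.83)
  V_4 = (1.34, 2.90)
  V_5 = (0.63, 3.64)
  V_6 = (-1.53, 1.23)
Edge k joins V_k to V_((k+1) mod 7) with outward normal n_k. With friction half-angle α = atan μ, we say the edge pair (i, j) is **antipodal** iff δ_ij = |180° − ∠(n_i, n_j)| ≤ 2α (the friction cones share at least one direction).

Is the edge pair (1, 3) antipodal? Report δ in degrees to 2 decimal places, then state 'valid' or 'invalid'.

α = atan 0.55 = 28.81°;  2α = 57.62°
edge 1: e_1 = (+0.57, +1.34);  n_1 = (+0.9202, -0.3914)
edge 3: e_3 = (-0.43, +2.07);  n_3 = (+0.9791, +0.2034)
∠(n_1, n_3) = 34.78°
δ = |180° − 34.78°| = 145.22°
145.22° > 2α = 57.62°  →  invalid

δ = 145.22°, invalid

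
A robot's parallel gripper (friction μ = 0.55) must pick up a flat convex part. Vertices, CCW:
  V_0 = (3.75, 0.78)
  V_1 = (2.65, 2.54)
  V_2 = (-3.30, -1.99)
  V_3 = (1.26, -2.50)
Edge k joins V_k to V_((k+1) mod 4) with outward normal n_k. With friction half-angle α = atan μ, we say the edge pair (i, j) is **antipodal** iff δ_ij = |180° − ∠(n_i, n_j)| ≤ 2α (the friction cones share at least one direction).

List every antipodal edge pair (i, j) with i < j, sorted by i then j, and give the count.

count = 3; pairs: (0,2), (1,2), (1,3)

α = atan 0.55 = 28.81°;  2α = 57.62°
n_0 = (+0.8480, +0.5300)
n_1 = (-0.6058, +0.7956)
n_2 = (-0.1111, -0.9938)
n_3 = (+0.7965, -0.6047)
  (0,1): δ = 84.72°  ·
  (0,2): δ = 51.61°  ✓
  (0,3): δ = 110.79°  ·
  (1,2): δ = 43.67°  ✓
  (1,3): δ = 15.51°  ✓
  (2,3): δ = 120.82°  ·
antipodal pairs: 3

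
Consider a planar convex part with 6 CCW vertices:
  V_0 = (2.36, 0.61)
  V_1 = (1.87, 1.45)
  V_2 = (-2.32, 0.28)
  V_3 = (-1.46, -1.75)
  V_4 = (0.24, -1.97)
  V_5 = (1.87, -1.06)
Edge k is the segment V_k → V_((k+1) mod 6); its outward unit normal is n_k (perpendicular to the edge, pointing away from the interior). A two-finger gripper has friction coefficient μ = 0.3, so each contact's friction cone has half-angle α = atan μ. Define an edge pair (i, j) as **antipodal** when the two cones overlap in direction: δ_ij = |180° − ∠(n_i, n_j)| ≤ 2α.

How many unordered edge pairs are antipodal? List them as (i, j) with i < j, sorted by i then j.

count = 3; pairs: (0,2), (1,3), (1,4)

α = atan 0.3 = 16.70°;  2α = 33.40°
n_0 = (+0.8638, +0.5039)
n_1 = (-0.2689, +0.9632)
n_2 = (-0.9208, -0.3901)
n_3 = (-0.1283, -0.9917)
n_4 = (+0.4875, -0.8731)
n_5 = (+0.9595, -0.2815)
  (0,1): δ = 104.65°  ·
  (0,2): δ = 7.30°  ✓
  (0,3): δ = 52.37°  ·
  (0,4): δ = 88.92°  ·
  (0,5): δ = 133.39°  ·
  (1,2): δ = 82.64°  ·
  (1,3): δ = 22.98°  ✓
  (1,4): δ = 13.57°  ✓
  (1,5): δ = 58.05°  ·
  (2,3): δ = 120.33°  ·
  (2,4): δ = 83.79°  ·
  (2,5): δ = 39.31°  ·
  (3,4): δ = 143.45°  ·
  (3,5): δ = 98.98°  ·
  (4,5): δ = 135.53°  ·
antipodal pairs: 3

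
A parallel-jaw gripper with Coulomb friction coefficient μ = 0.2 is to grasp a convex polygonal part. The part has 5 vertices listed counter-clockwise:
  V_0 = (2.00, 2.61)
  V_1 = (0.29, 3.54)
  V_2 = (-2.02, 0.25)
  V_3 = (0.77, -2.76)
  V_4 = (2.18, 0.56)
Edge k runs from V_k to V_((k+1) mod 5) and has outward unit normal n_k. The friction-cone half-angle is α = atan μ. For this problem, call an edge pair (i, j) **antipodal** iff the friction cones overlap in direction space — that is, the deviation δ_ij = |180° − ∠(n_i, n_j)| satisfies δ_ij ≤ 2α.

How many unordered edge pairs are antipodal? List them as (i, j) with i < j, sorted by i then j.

α = atan 0.2 = 11.31°;  2α = 22.62°
n_0 = (+0.4778, +0.8785)
n_1 = (-0.8184, +0.5746)
n_2 = (-0.7334, -0.6798)
n_3 = (+0.9204, -0.3909)
n_4 = (+0.9962, +0.0875)
  (0,1): δ = 96.53°  ·
  (0,2): δ = 18.63°  ✓
  (0,3): δ = 95.53°  ·
  (0,4): δ = 123.56°  ·
  (1,2): δ = 102.10°  ·
  (1,3): δ = 12.06°  ✓
  (1,4): δ = 40.09°  ·
  (2,3): δ = 65.84°  ·
  (2,4): δ = 37.81°  ·
  (3,4): δ = 151.97°  ·
antipodal pairs: 2

count = 2; pairs: (0,2), (1,3)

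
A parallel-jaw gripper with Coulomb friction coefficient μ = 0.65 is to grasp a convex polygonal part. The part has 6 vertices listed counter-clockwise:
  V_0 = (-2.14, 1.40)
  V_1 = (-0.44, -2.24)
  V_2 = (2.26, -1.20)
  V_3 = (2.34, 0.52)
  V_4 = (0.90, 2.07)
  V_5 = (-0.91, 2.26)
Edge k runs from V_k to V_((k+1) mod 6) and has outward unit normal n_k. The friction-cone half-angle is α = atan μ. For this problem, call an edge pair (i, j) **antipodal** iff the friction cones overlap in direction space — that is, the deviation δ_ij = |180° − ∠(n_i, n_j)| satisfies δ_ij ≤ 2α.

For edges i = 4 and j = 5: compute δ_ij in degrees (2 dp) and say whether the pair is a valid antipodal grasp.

δ = 139.05°, invalid

α = atan 0.65 = 33.02°;  2α = 66.05°
edge 4: e_4 = (-1.81, +0.19);  n_4 = (+0.1044, +0.9945)
edge 5: e_5 = (-1.23, -0.86);  n_5 = (-0.5730, +0.8195)
∠(n_4, n_5) = 40.95°
δ = |180° − 40.95°| = 139.05°
139.05° > 2α = 66.05°  →  invalid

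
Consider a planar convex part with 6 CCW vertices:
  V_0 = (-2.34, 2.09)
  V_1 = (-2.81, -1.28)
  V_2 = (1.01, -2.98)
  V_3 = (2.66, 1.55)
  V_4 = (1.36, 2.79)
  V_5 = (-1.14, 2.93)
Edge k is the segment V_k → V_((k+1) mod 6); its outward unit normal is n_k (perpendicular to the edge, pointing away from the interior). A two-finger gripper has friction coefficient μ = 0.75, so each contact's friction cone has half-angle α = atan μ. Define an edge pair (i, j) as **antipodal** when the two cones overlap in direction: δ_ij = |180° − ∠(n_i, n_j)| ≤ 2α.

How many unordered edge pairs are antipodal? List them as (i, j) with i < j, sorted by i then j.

count = 7; pairs: (0,2), (0,3), (1,3), (1,4), (1,5), (2,4), (2,5)

α = atan 0.75 = 36.87°;  2α = 73.74°
n_0 = (-0.9904, +0.1381)
n_1 = (-0.4066, -0.9136)
n_2 = (+0.9396, -0.3422)
n_3 = (+0.6902, +0.7236)
n_4 = (+0.0559, +0.9984)
n_5 = (-0.5735, +0.8192)
  (0,1): δ = 106.05°  ·
  (0,2): δ = 12.07°  ✓
  (0,3): δ = 54.29°  ✓
  (0,4): δ = 94.73°  ·
  (0,5): δ = 132.93°  ·
  (1,2): δ = 86.02°  ·
  (1,3): δ = 19.66°  ✓
  (1,4): δ = 20.79°  ✓
  (1,5): δ = 58.98°  ✓
  (2,3): δ = 113.63°  ·
  (2,4): δ = 73.19°  ✓
  (2,5): δ = 34.99°  ✓
  (3,4): δ = 139.56°  ·
  (3,5): δ = 101.36°  ·
  (4,5): δ = 141.80°  ·
antipodal pairs: 7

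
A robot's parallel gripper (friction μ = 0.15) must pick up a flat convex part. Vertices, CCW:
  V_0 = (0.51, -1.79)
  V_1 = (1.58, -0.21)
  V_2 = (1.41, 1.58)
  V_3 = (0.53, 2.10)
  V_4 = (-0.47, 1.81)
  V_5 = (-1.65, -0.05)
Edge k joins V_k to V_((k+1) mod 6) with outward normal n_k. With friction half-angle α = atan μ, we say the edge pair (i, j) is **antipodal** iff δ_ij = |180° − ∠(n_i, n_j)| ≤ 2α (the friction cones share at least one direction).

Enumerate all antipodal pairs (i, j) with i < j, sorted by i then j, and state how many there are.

α = atan 0.15 = 8.53°;  2α = 17.06°
n_0 = (+0.8280, -0.5607)
n_1 = (+0.9955, +0.0945)
n_2 = (+0.5087, +0.8609)
n_3 = (-0.2785, +0.9604)
n_4 = (-0.8444, +0.5357)
n_5 = (-0.6273, -0.7788)
  (0,1): δ = 140.47°  ·
  (0,2): δ = 86.47°  ·
  (0,3): δ = 39.72°  ·
  (0,4): δ = 1.72°  ✓
  (0,5): δ = 85.25°  ·
  (1,2): δ = 126.00°  ·
  (1,3): δ = 79.25°  ·
  (1,4): δ = 37.82°  ·
  (1,5): δ = 45.72°  ·
  (2,3): δ = 133.25°  ·
  (2,4): δ = 91.81°  ·
  (2,5): δ = 8.27°  ✓
  (3,4): δ = 138.56°  ·
  (3,5): δ = 55.03°  ·
  (4,5): δ = 96.46°  ·
antipodal pairs: 2

count = 2; pairs: (0,4), (2,5)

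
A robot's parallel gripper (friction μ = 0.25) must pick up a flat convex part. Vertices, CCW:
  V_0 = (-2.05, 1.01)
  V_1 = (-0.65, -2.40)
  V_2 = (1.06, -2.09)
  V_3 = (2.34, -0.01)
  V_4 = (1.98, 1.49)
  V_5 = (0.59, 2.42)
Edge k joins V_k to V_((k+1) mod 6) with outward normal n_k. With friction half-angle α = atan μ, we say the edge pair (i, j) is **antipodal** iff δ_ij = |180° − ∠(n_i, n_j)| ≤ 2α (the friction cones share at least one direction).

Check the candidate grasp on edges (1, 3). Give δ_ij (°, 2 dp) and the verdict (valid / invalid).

δ = 86.78°, invalid

α = atan 0.25 = 14.04°;  2α = 28.07°
edge 1: e_1 = (+1.71, +0.31);  n_1 = (+0.1784, -0.9840)
edge 3: e_3 = (-0.36, +1.50);  n_3 = (+0.9724, +0.2334)
∠(n_1, n_3) = 93.22°
δ = |180° − 93.22°| = 86.78°
86.78° > 2α = 28.07°  →  invalid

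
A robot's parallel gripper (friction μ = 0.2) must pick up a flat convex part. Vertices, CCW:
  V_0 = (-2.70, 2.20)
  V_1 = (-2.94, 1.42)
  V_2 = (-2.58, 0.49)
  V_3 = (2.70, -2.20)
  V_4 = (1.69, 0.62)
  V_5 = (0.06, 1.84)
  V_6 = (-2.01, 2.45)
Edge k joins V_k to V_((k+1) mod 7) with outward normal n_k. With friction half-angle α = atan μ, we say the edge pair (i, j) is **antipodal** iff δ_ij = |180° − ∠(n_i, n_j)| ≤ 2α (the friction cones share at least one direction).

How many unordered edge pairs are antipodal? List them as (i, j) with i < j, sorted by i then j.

count = 3; pairs: (1,3), (2,4), (2,5)

α = atan 0.2 = 11.31°;  2α = 22.62°
n_0 = (-0.9558, +0.2941)
n_1 = (-0.9326, -0.3610)
n_2 = (-0.4540, -0.8910)
n_3 = (+0.9414, +0.3372)
n_4 = (+0.5992, +0.8006)
n_5 = (+0.2827, +0.9592)
n_6 = (-0.3406, +0.9402)
  (0,1): δ = 141.74°  ·
  (0,2): δ = 99.89°  ·
  (0,3): δ = 36.81°  ·
  (0,4): δ = 70.29°  ·
  (0,5): δ = 90.68°  ·
  (0,6): δ = 127.02°  ·
  (1,2): δ = 138.16°  ·
  (1,3): δ = 1.46°  ✓
  (1,4): δ = 32.03°  ·
  (1,5): δ = 52.42°  ·
  (1,6): δ = 88.76°  ·
  (2,3): δ = 43.30°  ·
  (2,4): δ = 9.82°  ✓
  (2,5): δ = 10.58°  ✓
  (2,6): δ = 46.91°  ·
  (3,4): δ = 146.52°  ·
  (3,5): δ = 126.12°  ·
  (3,6): δ = 89.79°  ·
  (4,5): δ = 159.61°  ·
  (4,6): δ = 123.27°  ·
  (5,6): δ = 143.66°  ·
antipodal pairs: 3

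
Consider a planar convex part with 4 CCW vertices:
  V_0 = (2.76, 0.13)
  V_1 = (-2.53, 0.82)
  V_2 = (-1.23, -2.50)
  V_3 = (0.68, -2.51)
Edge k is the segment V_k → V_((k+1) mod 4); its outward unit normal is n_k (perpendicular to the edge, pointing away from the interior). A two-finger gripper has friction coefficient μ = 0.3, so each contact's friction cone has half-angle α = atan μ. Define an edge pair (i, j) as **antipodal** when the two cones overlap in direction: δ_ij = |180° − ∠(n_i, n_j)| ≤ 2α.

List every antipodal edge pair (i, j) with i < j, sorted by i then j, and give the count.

α = atan 0.3 = 16.70°;  2α = 33.40°
n_0 = (+0.1293, +0.9916)
n_1 = (-0.9312, -0.3646)
n_2 = (-0.0052, -1.0000)
n_3 = (+0.7855, -0.6189)
  (0,1): δ = 61.18°  ·
  (0,2): δ = 7.13°  ✓
  (0,3): δ = 59.20°  ·
  (1,2): δ = 111.68°  ·
  (1,3): δ = 59.62°  ·
  (2,3): δ = 127.93°  ·
antipodal pairs: 1

count = 1; pairs: (0,2)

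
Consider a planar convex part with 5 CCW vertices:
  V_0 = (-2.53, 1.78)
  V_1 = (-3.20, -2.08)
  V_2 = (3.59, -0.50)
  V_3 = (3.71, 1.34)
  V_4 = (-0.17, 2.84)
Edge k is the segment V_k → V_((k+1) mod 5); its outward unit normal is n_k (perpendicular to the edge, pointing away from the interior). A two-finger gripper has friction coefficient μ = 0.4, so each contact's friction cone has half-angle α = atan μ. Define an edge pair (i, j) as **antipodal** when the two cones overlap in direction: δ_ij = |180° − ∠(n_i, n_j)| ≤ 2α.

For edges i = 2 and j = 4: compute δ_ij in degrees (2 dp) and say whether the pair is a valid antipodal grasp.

α = atan 0.4 = 21.80°;  2α = 43.60°
edge 2: e_2 = (+0.12, +1.84);  n_2 = (+0.9979, -0.0651)
edge 4: e_4 = (-2.36, -1.06);  n_4 = (-0.4097, +0.9122)
∠(n_2, n_4) = 117.92°
δ = |180° − 117.92°| = 62.08°
62.08° > 2α = 43.60°  →  invalid

δ = 62.08°, invalid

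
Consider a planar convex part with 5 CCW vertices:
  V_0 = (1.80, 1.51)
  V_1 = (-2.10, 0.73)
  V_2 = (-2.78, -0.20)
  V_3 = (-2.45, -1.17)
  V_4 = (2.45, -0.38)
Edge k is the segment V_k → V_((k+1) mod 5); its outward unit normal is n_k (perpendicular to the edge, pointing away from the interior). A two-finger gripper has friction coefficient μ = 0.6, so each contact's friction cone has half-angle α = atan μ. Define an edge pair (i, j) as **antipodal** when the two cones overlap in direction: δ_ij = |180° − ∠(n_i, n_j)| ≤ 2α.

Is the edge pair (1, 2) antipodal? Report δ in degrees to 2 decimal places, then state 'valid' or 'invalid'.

δ = 125.04°, invalid

α = atan 0.6 = 30.96°;  2α = 61.93°
edge 1: e_1 = (-0.68, -0.93);  n_1 = (-0.8072, +0.5902)
edge 2: e_2 = (+0.33, -0.97);  n_2 = (-0.9467, -0.3221)
∠(n_1, n_2) = 54.96°
δ = |180° − 54.96°| = 125.04°
125.04° > 2α = 61.93°  →  invalid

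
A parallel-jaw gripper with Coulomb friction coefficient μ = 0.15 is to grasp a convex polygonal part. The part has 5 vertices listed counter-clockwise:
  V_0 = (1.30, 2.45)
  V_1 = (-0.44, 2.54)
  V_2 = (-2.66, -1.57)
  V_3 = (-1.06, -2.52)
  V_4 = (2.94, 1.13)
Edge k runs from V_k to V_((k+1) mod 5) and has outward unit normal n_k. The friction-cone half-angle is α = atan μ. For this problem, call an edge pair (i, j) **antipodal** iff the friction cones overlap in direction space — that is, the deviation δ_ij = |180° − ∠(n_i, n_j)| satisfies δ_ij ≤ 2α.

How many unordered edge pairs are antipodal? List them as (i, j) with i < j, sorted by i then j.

α = atan 0.15 = 8.53°;  2α = 17.06°
n_0 = (+0.0517, +0.9987)
n_1 = (-0.8799, +0.4752)
n_2 = (-0.5105, -0.8599)
n_3 = (+0.6741, -0.7387)
n_4 = (+0.6270, +0.7790)
  (0,1): δ = 115.41°  ·
  (0,2): δ = 27.74°  ·
  (0,3): δ = 45.34°  ·
  (0,4): δ = 144.13°  ·
  (1,2): δ = 92.32°  ·
  (1,3): δ = 19.24°  ·
  (1,4): δ = 79.55°  ·
  (2,3): δ = 106.92°  ·
  (2,4): δ = 8.13°  ✓
  (3,4): δ = 81.21°  ·
antipodal pairs: 1

count = 1; pairs: (2,4)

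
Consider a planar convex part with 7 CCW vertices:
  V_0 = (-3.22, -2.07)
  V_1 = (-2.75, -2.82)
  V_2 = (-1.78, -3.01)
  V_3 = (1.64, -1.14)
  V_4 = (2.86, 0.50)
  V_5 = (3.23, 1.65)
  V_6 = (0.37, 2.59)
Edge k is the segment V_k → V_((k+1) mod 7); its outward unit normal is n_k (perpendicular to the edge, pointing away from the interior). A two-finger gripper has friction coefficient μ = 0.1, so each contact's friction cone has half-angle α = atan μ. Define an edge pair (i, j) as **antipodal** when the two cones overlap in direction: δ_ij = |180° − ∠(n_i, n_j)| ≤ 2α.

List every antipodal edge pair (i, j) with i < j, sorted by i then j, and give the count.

count = 2; pairs: (1,5), (3,6)

α = atan 0.1 = 5.71°;  2α = 11.42°
n_0 = (-0.8474, -0.5310)
n_1 = (-0.1922, -0.9814)
n_2 = (+0.4798, -0.8774)
n_3 = (+0.8023, -0.5969)
n_4 = (+0.9519, -0.3063)
n_5 = (+0.3122, +0.9500)
n_6 = (-0.7922, +0.6103)
  (0,1): δ = 133.16°  ·
  (0,2): δ = 93.40°  ·
  (0,3): δ = 68.72°  ·
  (0,4): δ = 49.91°  ·
  (0,5): δ = 39.73°  ·
  (0,6): δ = 110.32°  ·
  (1,2): δ = 140.25°  ·
  (1,3): δ = 115.56°  ·
  (1,4): δ = 96.75°  ·
  (1,5): δ = 7.11°  ✓
  (1,6): δ = 63.47°  ·
  (2,3): δ = 155.31°  ·
  (2,4): δ = 136.50°  ·
  (2,5): δ = 46.86°  ·
  (2,6): δ = 23.72°  ·
  (3,4): δ = 161.19°  ·
  (3,5): δ = 71.55°  ·
  (3,6): δ = 0.96°  ✓
  (4,5): δ = 90.36°  ·
  (4,6): δ = 19.78°  ·
  (5,6): δ = 109.42°  ·
antipodal pairs: 2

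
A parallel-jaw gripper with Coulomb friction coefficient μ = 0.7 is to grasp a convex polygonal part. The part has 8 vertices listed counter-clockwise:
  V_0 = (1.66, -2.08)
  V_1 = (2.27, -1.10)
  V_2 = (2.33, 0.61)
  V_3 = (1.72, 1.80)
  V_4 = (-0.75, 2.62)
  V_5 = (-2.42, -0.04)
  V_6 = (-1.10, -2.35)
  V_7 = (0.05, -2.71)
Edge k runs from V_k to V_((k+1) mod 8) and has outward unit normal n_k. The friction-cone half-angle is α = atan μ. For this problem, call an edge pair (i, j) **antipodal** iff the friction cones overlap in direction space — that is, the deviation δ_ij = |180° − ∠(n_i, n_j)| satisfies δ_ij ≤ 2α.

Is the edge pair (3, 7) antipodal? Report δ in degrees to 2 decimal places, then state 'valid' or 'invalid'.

δ = 39.74°, valid

α = atan 0.7 = 34.99°;  2α = 69.98°
edge 3: e_3 = (-2.47, +0.82);  n_3 = (+0.3151, +0.9491)
edge 7: e_7 = (+1.61, +0.63);  n_7 = (+0.3644, -0.9312)
∠(n_3, n_7) = 140.26°
δ = |180° − 140.26°| = 39.74°
39.74° ≤ 2α = 69.98°  →  valid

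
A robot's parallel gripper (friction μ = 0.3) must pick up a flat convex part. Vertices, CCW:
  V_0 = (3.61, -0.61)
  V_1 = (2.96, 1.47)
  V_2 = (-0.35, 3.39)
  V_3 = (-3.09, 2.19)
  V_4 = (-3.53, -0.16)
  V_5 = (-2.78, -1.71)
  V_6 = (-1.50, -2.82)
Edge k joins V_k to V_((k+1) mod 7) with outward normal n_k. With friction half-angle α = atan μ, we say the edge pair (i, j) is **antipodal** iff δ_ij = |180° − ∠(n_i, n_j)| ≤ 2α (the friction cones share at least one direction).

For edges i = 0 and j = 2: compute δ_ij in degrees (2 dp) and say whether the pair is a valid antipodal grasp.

δ = 83.70°, invalid

α = atan 0.3 = 16.70°;  2α = 33.40°
edge 0: e_0 = (-0.65, +2.08);  n_0 = (+0.9545, +0.2983)
edge 2: e_2 = (-2.74, -1.20);  n_2 = (-0.4012, +0.9160)
∠(n_0, n_2) = 96.30°
δ = |180° − 96.30°| = 83.70°
83.70° > 2α = 33.40°  →  invalid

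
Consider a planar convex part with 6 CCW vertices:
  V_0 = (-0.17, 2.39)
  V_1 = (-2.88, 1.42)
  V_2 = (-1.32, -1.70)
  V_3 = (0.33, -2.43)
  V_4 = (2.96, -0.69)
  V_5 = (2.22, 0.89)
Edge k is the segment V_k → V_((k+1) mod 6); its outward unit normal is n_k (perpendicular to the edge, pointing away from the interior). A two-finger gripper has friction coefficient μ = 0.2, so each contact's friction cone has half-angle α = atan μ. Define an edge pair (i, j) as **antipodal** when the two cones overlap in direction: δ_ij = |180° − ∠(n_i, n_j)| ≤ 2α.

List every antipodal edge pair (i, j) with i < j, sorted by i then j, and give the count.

count = 3; pairs: (0,3), (1,4), (2,5)

α = atan 0.2 = 11.31°;  2α = 22.62°
n_0 = (-0.3370, +0.9415)
n_1 = (-0.8944, -0.4472)
n_2 = (-0.4046, -0.9145)
n_3 = (+0.5518, -0.8340)
n_4 = (+0.9056, +0.4241)
n_5 = (+0.5316, +0.8470)
  (0,1): δ = 83.13°  ·
  (0,2): δ = 43.56°  ·
  (0,3): δ = 13.79°  ✓
  (0,4): δ = 95.40°  ·
  (0,5): δ = 128.19°  ·
  (1,2): δ = 140.43°  ·
  (1,3): δ = 83.08°  ·
  (1,4): δ = 1.47°  ✓
  (1,5): δ = 31.32°  ·
  (2,3): δ = 122.65°  ·
  (2,4): δ = 41.04°  ·
  (2,5): δ = 8.25°  ✓
  (3,4): δ = 98.39°  ·
  (3,5): δ = 65.60°  ·
  (4,5): δ = 147.21°  ·
antipodal pairs: 3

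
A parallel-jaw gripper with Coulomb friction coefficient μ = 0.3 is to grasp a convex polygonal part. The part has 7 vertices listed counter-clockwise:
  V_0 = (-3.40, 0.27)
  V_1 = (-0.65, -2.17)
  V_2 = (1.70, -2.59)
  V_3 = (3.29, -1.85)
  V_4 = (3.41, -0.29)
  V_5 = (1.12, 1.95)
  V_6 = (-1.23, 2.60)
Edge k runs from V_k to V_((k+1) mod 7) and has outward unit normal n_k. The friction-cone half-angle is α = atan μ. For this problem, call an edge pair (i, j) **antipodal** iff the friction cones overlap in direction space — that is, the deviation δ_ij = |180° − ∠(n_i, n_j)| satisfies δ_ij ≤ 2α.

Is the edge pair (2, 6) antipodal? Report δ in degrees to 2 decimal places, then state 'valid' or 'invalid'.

α = atan 0.3 = 16.70°;  2α = 33.40°
edge 2: e_2 = (+1.59, +0.74);  n_2 = (+0.4219, -0.9066)
edge 6: e_6 = (-2.17, -2.33);  n_6 = (-0.7318, +0.6815)
∠(n_2, n_6) = 157.92°
δ = |180° − 157.92°| = 22.08°
22.08° ≤ 2α = 33.40°  →  valid

δ = 22.08°, valid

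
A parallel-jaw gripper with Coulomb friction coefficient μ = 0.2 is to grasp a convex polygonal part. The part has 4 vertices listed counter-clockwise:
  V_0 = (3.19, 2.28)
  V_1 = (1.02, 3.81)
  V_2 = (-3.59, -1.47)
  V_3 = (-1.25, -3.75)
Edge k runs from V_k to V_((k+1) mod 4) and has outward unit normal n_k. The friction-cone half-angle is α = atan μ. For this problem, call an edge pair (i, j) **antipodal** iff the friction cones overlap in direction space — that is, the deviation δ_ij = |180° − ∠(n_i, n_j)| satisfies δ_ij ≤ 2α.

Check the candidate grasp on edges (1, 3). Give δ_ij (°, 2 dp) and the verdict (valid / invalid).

δ = 4.76°, valid

α = atan 0.2 = 11.31°;  2α = 22.62°
edge 1: e_1 = (-4.61, -5.28);  n_1 = (-0.7533, +0.6577)
edge 3: e_3 = (+4.44, +6.03);  n_3 = (+0.8053, -0.5929)
∠(n_1, n_3) = 175.24°
δ = |180° − 175.24°| = 4.76°
4.76° ≤ 2α = 22.62°  →  valid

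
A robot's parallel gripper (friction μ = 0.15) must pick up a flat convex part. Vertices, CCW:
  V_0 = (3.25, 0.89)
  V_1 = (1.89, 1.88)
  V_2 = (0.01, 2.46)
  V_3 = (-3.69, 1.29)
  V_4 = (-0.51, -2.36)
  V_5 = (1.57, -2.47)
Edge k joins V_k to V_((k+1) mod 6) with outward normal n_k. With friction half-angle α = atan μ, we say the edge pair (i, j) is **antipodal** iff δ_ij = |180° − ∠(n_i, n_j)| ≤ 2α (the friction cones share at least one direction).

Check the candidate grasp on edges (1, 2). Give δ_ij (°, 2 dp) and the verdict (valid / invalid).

δ = 145.31°, invalid

α = atan 0.15 = 8.53°;  2α = 17.06°
edge 1: e_1 = (-1.88, +0.58);  n_1 = (+0.2948, +0.9556)
edge 2: e_2 = (-3.70, -1.17);  n_2 = (-0.3015, +0.9535)
∠(n_1, n_2) = 34.69°
δ = |180° − 34.69°| = 145.31°
145.31° > 2α = 17.06°  →  invalid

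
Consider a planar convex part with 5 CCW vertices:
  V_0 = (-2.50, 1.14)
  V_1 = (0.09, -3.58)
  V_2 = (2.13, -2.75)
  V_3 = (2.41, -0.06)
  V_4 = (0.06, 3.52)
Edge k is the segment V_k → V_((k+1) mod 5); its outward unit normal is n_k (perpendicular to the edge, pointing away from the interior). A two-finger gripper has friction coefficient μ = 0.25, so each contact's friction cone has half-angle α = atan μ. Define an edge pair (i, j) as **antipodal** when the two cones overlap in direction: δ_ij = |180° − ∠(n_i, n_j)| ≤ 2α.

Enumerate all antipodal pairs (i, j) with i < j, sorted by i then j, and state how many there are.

count = 2; pairs: (0,3), (1,4)

α = atan 0.25 = 14.04°;  2α = 28.07°
n_0 = (-0.8767, -0.4811)
n_1 = (+0.3769, -0.9263)
n_2 = (+0.9946, -0.1035)
n_3 = (+0.8360, +0.5488)
n_4 = (-0.6809, +0.7324)
  (0,1): δ = 96.62°  ·
  (0,2): δ = 34.70°  ·
  (0,3): δ = 4.53°  ✓
  (0,4): δ = 104.16°  ·
  (1,2): δ = 118.08°  ·
  (1,3): δ = 78.86°  ·
  (1,4): δ = 20.77°  ✓
  (2,3): δ = 140.78°  ·
  (2,4): δ = 41.14°  ·
  (3,4): δ = 80.37°  ·
antipodal pairs: 2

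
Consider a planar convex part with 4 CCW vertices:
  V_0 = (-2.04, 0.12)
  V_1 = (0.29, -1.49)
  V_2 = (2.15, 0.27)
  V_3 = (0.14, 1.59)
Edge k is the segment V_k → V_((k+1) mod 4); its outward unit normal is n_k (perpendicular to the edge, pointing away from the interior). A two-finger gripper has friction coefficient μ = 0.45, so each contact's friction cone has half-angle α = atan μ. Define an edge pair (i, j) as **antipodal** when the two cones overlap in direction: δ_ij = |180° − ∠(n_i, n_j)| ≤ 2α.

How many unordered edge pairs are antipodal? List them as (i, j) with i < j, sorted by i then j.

count = 2; pairs: (0,2), (1,3)

α = atan 0.45 = 24.23°;  2α = 48.46°
n_0 = (-0.5685, -0.8227)
n_1 = (+0.6873, -0.7264)
n_2 = (+0.5489, +0.8359)
n_3 = (-0.5591, +0.8291)
  (0,1): δ = 101.94°  ·
  (0,2): δ = 1.35°  ✓
  (0,3): δ = 68.64°  ·
  (1,2): δ = 76.71°  ·
  (1,3): δ = 9.43°  ✓
  (2,3): δ = 112.71°  ·
antipodal pairs: 2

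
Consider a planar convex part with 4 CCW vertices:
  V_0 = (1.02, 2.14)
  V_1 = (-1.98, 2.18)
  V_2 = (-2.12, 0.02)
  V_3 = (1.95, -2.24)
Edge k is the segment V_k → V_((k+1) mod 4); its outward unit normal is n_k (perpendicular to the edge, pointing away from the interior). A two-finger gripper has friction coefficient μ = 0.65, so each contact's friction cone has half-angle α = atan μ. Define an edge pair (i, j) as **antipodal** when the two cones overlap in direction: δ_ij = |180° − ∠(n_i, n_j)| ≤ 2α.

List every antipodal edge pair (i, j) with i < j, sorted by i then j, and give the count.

count = 3; pairs: (0,2), (1,3), (2,3)

α = atan 0.65 = 33.02°;  2α = 66.05°
n_0 = (+0.0133, +0.9999)
n_1 = (-0.9979, +0.0647)
n_2 = (-0.4855, -0.8743)
n_3 = (+0.9782, +0.2077)
  (0,1): δ = 92.94°  ·
  (0,2): δ = 28.28°  ✓
  (0,3): δ = 102.75°  ·
  (1,2): δ = 115.33°  ·
  (1,3): δ = 15.70°  ✓
  (2,3): δ = 48.97°  ✓
antipodal pairs: 3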